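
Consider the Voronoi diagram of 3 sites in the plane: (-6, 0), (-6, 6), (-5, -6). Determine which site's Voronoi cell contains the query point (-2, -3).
Nearest site = (-5, -6)

The Voronoi cell of site s contains exactly those query points closer to s than to any other site. Compute squared distances from q = (-2, -3) to each site:
  (-5 − -2)² + (-6 − -3)² = 18
  (-6 − -2)² + (0 − -3)² = 25
  (-6 − -2)² + (6 − -3)² = 97
Minimum is attained by (-5, -6), so q lies in its Voronoi cell.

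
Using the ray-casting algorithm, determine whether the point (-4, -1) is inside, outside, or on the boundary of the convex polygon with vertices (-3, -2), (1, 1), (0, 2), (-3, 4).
The point (-4, -1) lies strictly outside the polygon

Cast a horizontal ray to the right from the query point and count how many polygon edges it crosses (each edge strictly once or zero times, handled with the usual half-open convention). 
Parity of crossings → even ⇒ outside.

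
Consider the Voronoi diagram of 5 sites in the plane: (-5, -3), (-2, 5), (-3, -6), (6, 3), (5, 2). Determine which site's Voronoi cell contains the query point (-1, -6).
Nearest site = (-3, -6)

The Voronoi cell of site s contains exactly those query points closer to s than to any other site. Compute squared distances from q = (-1, -6) to each site:
  (-3 − -1)² + (-6 − -6)² = 4
  (-5 − -1)² + (-3 − -6)² = 25
  (5 − -1)² + (2 − -6)² = 100
  (-2 − -1)² + (5 − -6)² = 122
  (6 − -1)² + (3 − -6)² = 130
Minimum is attained by (-3, -6), so q lies in its Voronoi cell.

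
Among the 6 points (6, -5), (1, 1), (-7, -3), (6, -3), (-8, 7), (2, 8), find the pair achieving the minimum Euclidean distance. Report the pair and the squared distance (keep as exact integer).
Pair = ((6, -5), (6, -3)); squared distance = 4

Compute all C(6, 2) = 15 pairwise squared distances (x_i − x_j)² + (y_i − y_j)². The minimum is 4, attained by the pair ((6, -5), (6, -3)).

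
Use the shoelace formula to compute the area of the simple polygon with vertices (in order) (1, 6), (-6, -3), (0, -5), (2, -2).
Area = 87/2

Shoelace formula: Area = (1/2) |Σ_i (x_i · y_{i+1} − x_{i+1} · y_i)| (indices mod n). Compute each cross term:
  (1)(-3) − (-6)(6) = 33
  (-6)(-5) − (0)(-3) = 30
  (0)(-2) − (2)(-5) = 10
  (2)(6) − (1)(-2) = 14
Sum = 87, so (signed) Area = 87/2 = 87/2, |Area| = 87/2.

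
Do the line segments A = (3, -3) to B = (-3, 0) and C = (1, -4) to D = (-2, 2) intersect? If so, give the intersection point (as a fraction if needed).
Yes; intersection at (-1/3, -4/3) (t = 5/9 on AB, s = 4/9 on CD)

Parametrize AB as A + t(B − A) = (3 + -6 t, -3 + 3 t) and CD as C + s(D − C) = (1 + -3 s, -4 + 6 s). Solve the linear system for (t, s). Determinant = 27 ≠ 0, so a unique intersection of the containing lines exists. Solution: t = 5/9, s = 4/9 — both in [0, 1], so the segments cross. Intersection point: (-1/3, -4/3).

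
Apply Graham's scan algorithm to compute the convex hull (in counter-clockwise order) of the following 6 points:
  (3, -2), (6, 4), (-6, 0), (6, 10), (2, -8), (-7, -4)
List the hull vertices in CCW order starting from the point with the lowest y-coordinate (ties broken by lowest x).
Hull (CCW) = [(2, -8), (6, 4), (6, 10), (-6, 0), (-7, -4)]

Graham scan procedure:
  1. Find the pivot p₀ = point with lowest y (tie → lowest x): (2, -8).
  2. Sort the remaining points by polar angle around p₀.
  3. Walk through sorted points, maintaining a stack; pop the top while the last three entries make a non-left turn (cross product ≤ 0).
  4. Final stack is the convex hull in CCW order: (2, -8), (6, 4), (6, 10), (-6, 0), (-7, -4).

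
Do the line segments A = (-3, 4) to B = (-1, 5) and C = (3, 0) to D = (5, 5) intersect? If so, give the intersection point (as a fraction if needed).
No (intersection of containing lines falls outside at least one segment)

Parametrize and solve: t = 19/4, s = 7/4. At least one of these is outside [0, 1], so the segments do not intersect.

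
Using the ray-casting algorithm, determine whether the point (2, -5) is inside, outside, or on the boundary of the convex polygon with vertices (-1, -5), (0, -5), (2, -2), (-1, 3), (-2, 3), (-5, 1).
The point (2, -5) lies strictly outside the polygon

Cast a horizontal ray to the right from the query point and count how many polygon edges it crosses (each edge strictly once or zero times, handled with the usual half-open convention). 
Parity of crossings → even ⇒ outside.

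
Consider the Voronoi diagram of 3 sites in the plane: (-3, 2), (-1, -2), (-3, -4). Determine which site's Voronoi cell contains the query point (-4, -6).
Nearest site = (-3, -4)

The Voronoi cell of site s contains exactly those query points closer to s than to any other site. Compute squared distances from q = (-4, -6) to each site:
  (-3 − -4)² + (-4 − -6)² = 5
  (-1 − -4)² + (-2 − -6)² = 25
  (-3 − -4)² + (2 − -6)² = 65
Minimum is attained by (-3, -4), so q lies in its Voronoi cell.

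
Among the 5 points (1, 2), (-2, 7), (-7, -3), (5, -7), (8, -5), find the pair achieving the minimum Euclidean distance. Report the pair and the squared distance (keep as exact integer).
Pair = ((5, -7), (8, -5)); squared distance = 13

Compute all C(5, 2) = 10 pairwise squared distances (x_i − x_j)² + (y_i − y_j)². The minimum is 13, attained by the pair ((5, -7), (8, -5)).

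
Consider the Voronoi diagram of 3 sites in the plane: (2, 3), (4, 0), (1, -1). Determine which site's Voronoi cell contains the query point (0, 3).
Nearest site = (2, 3)

The Voronoi cell of site s contains exactly those query points closer to s than to any other site. Compute squared distances from q = (0, 3) to each site:
  (2 − 0)² + (3 − 3)² = 4
  (1 − 0)² + (-1 − 3)² = 17
  (4 − 0)² + (0 − 3)² = 25
Minimum is attained by (2, 3), so q lies in its Voronoi cell.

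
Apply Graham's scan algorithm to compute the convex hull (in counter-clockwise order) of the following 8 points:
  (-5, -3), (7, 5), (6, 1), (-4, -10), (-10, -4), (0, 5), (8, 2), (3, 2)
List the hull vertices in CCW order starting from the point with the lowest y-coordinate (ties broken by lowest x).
Hull (CCW) = [(-4, -10), (8, 2), (7, 5), (0, 5), (-10, -4)]

Graham scan procedure:
  1. Find the pivot p₀ = point with lowest y (tie → lowest x): (-4, -10).
  2. Sort the remaining points by polar angle around p₀.
  3. Walk through sorted points, maintaining a stack; pop the top while the last three entries make a non-left turn (cross product ≤ 0).
  4. Final stack is the convex hull in CCW order: (-4, -10), (8, 2), (7, 5), (0, 5), (-10, -4).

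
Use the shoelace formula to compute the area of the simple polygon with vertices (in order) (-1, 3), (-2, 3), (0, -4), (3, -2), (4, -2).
Area = 35/2

Shoelace formula: Area = (1/2) |Σ_i (x_i · y_{i+1} − x_{i+1} · y_i)| (indices mod n). Compute each cross term:
  (-1)(3) − (-2)(3) = 3
  (-2)(-4) − (0)(3) = 8
  (0)(-2) − (3)(-4) = 12
  (3)(-2) − (4)(-2) = 2
  (4)(3) − (-1)(-2) = 10
Sum = 35, so (signed) Area = 35/2 = 35/2, |Area| = 35/2.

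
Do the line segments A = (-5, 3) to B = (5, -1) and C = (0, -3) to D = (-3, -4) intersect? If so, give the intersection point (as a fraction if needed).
No (intersection of containing lines falls outside at least one segment)

Parametrize and solve: t = 23/22, s = -20/11. At least one of these is outside [0, 1], so the segments do not intersect.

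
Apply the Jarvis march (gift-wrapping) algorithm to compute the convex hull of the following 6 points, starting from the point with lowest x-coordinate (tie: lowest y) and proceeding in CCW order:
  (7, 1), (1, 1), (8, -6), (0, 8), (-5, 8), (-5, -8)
Hull (CCW) = [(-5, -8), (8, -6), (7, 1), (0, 8), (-5, 8)]

Jarvis march: at each step, from the current hull vertex p, select the next vertex q as the point such that every other point lies strictly to the left of (or on) the directed line p → q. (Equivalently: for every other point r, the cross product (q − p) × (r − p) ≥ 0.)
Starting point (lowest x, tie lowest y): (-5, -8). Wrap until returning to start. Resulting hull: (-5, -8), (8, -6), (7, 1), (0, 8), (-5, 8).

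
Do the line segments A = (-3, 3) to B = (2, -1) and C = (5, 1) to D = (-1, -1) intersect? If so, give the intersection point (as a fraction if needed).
Yes; intersection at (19/17, -5/17) (t = 14/17 on AB, s = 11/17 on CD)

Parametrize AB as A + t(B − A) = (-3 + 5 t, 3 + -4 t) and CD as C + s(D − C) = (5 + -6 s, 1 + -2 s). Solve the linear system for (t, s). Determinant = 34 ≠ 0, so a unique intersection of the containing lines exists. Solution: t = 14/17, s = 11/17 — both in [0, 1], so the segments cross. Intersection point: (19/17, -5/17).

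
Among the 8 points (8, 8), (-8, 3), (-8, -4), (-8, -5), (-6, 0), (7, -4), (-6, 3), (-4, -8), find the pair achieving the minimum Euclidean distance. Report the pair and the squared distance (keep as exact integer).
Pair = ((-8, -4), (-8, -5)); squared distance = 1

Compute all C(8, 2) = 28 pairwise squared distances (x_i − x_j)² + (y_i − y_j)². The minimum is 1, attained by the pair ((-8, -4), (-8, -5)).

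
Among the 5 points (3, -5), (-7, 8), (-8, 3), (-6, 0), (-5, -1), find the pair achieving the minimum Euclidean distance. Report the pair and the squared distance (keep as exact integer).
Pair = ((-6, 0), (-5, -1)); squared distance = 2

Compute all C(5, 2) = 10 pairwise squared distances (x_i − x_j)² + (y_i − y_j)². The minimum is 2, attained by the pair ((-6, 0), (-5, -1)).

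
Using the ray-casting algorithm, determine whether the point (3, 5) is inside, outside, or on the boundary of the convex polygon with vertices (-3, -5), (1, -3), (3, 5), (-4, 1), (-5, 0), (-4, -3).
The point (3, 5) lies on the polygon boundary

Boundary check: the query satisfies the collinearity and bounding-box conditions for some polygon edge, so it lies exactly on the boundary.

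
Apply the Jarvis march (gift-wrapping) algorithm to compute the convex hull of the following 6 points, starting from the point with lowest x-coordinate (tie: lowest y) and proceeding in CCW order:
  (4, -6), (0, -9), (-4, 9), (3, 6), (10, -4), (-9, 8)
Hull (CCW) = [(-9, 8), (0, -9), (10, -4), (3, 6), (-4, 9)]

Jarvis march: at each step, from the current hull vertex p, select the next vertex q as the point such that every other point lies strictly to the left of (or on) the directed line p → q. (Equivalently: for every other point r, the cross product (q − p) × (r − p) ≥ 0.)
Starting point (lowest x, tie lowest y): (-9, 8). Wrap until returning to start. Resulting hull: (-9, 8), (0, -9), (10, -4), (3, 6), (-4, 9).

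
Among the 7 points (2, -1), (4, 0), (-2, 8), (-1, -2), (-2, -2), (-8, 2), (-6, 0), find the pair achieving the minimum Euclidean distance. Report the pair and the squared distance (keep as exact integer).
Pair = ((-1, -2), (-2, -2)); squared distance = 1

Compute all C(7, 2) = 21 pairwise squared distances (x_i − x_j)² + (y_i − y_j)². The minimum is 1, attained by the pair ((-1, -2), (-2, -2)).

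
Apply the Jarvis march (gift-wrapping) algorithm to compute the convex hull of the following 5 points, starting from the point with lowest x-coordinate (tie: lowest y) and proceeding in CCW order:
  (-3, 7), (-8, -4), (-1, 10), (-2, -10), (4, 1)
Hull (CCW) = [(-8, -4), (-2, -10), (4, 1), (-1, 10), (-3, 7)]

Jarvis march: at each step, from the current hull vertex p, select the next vertex q as the point such that every other point lies strictly to the left of (or on) the directed line p → q. (Equivalently: for every other point r, the cross product (q − p) × (r − p) ≥ 0.)
Starting point (lowest x, tie lowest y): (-8, -4). Wrap until returning to start. Resulting hull: (-8, -4), (-2, -10), (4, 1), (-1, 10), (-3, 7).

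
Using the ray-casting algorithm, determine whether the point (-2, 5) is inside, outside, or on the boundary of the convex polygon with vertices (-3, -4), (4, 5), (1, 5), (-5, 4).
The point (-2, 5) lies strictly outside the polygon

Cast a horizontal ray to the right from the query point and count how many polygon edges it crosses (each edge strictly once or zero times, handled with the usual half-open convention). 
Parity of crossings → even ⇒ outside.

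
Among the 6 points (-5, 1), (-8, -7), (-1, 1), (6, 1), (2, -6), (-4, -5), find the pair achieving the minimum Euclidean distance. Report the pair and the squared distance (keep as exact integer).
Pair = ((-5, 1), (-1, 1)); squared distance = 16

Compute all C(6, 2) = 15 pairwise squared distances (x_i − x_j)² + (y_i − y_j)². The minimum is 16, attained by the pair ((-5, 1), (-1, 1)).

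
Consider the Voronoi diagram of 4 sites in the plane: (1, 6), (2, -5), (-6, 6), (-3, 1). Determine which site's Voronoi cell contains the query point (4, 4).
Nearest site = (1, 6)

The Voronoi cell of site s contains exactly those query points closer to s than to any other site. Compute squared distances from q = (4, 4) to each site:
  (1 − 4)² + (6 − 4)² = 13
  (-3 − 4)² + (1 − 4)² = 58
  (2 − 4)² + (-5 − 4)² = 85
  (-6 − 4)² + (6 − 4)² = 104
Minimum is attained by (1, 6), so q lies in its Voronoi cell.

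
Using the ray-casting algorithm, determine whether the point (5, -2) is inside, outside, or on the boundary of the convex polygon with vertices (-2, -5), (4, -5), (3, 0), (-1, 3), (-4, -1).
The point (5, -2) lies strictly outside the polygon

Cast a horizontal ray to the right from the query point and count how many polygon edges it crosses (each edge strictly once or zero times, handled with the usual half-open convention). 
Parity of crossings → even ⇒ outside.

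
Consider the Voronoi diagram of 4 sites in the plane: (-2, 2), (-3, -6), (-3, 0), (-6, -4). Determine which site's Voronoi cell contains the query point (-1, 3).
Nearest site = (-2, 2)

The Voronoi cell of site s contains exactly those query points closer to s than to any other site. Compute squared distances from q = (-1, 3) to each site:
  (-2 − -1)² + (2 − 3)² = 2
  (-3 − -1)² + (0 − 3)² = 13
  (-6 − -1)² + (-4 − 3)² = 74
  (-3 − -1)² + (-6 − 3)² = 85
Minimum is attained by (-2, 2), so q lies in its Voronoi cell.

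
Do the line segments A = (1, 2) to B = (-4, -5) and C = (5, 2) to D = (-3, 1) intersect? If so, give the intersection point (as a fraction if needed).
Yes; intersection at (31/51, 74/51) (t = 4/51 on AB, s = 28/51 on CD)

Parametrize AB as A + t(B − A) = (1 + -5 t, 2 + -7 t) and CD as C + s(D − C) = (5 + -8 s, 2 + -1 s). Solve the linear system for (t, s). Determinant = 51 ≠ 0, so a unique intersection of the containing lines exists. Solution: t = 4/51, s = 28/51 — both in [0, 1], so the segments cross. Intersection point: (31/51, 74/51).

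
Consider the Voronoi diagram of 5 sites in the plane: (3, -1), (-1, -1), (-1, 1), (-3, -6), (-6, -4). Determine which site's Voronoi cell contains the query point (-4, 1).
Nearest site = (-1, 1)

The Voronoi cell of site s contains exactly those query points closer to s than to any other site. Compute squared distances from q = (-4, 1) to each site:
  (-1 − -4)² + (1 − 1)² = 9
  (-1 − -4)² + (-1 − 1)² = 13
  (-6 − -4)² + (-4 − 1)² = 29
  (-3 − -4)² + (-6 − 1)² = 50
  (3 − -4)² + (-1 − 1)² = 53
Minimum is attained by (-1, 1), so q lies in its Voronoi cell.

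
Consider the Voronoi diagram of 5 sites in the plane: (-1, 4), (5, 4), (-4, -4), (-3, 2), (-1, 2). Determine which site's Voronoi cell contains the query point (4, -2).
Nearest site = (5, 4)

The Voronoi cell of site s contains exactly those query points closer to s than to any other site. Compute squared distances from q = (4, -2) to each site:
  (5 − 4)² + (4 − -2)² = 37
  (-1 − 4)² + (2 − -2)² = 41
  (-1 − 4)² + (4 − -2)² = 61
  (-3 − 4)² + (2 − -2)² = 65
  (-4 − 4)² + (-4 − -2)² = 68
Minimum is attained by (5, 4), so q lies in its Voronoi cell.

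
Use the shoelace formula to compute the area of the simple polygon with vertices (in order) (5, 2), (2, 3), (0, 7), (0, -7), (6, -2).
Area = 89/2

Shoelace formula: Area = (1/2) |Σ_i (x_i · y_{i+1} − x_{i+1} · y_i)| (indices mod n). Compute each cross term:
  (5)(3) − (2)(2) = 11
  (2)(7) − (0)(3) = 14
  (0)(-7) − (0)(7) = 0
  (0)(-2) − (6)(-7) = 42
  (6)(2) − (5)(-2) = 22
Sum = 89, so (signed) Area = 89/2 = 89/2, |Area| = 89/2.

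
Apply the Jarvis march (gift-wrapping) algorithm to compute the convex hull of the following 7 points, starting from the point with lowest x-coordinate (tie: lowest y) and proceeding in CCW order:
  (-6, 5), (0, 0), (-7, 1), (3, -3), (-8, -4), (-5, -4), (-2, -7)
Hull (CCW) = [(-8, -4), (-2, -7), (3, -3), (0, 0), (-6, 5), (-7, 1)]

Jarvis march: at each step, from the current hull vertex p, select the next vertex q as the point such that every other point lies strictly to the left of (or on) the directed line p → q. (Equivalently: for every other point r, the cross product (q − p) × (r − p) ≥ 0.)
Starting point (lowest x, tie lowest y): (-8, -4). Wrap until returning to start. Resulting hull: (-8, -4), (-2, -7), (3, -3), (0, 0), (-6, 5), (-7, 1).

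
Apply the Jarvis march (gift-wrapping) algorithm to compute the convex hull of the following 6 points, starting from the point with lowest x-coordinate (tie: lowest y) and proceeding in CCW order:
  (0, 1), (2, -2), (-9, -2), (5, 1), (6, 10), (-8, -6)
Hull (CCW) = [(-9, -2), (-8, -6), (2, -2), (5, 1), (6, 10)]

Jarvis march: at each step, from the current hull vertex p, select the next vertex q as the point such that every other point lies strictly to the left of (or on) the directed line p → q. (Equivalently: for every other point r, the cross product (q − p) × (r − p) ≥ 0.)
Starting point (lowest x, tie lowest y): (-9, -2). Wrap until returning to start. Resulting hull: (-9, -2), (-8, -6), (2, -2), (5, 1), (6, 10).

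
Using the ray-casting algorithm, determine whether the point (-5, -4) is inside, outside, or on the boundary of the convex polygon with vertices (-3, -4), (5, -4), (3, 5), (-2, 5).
The point (-5, -4) lies strictly outside the polygon

Cast a horizontal ray to the right from the query point and count how many polygon edges it crosses (each edge strictly once or zero times, handled with the usual half-open convention). 
Parity of crossings → even ⇒ outside.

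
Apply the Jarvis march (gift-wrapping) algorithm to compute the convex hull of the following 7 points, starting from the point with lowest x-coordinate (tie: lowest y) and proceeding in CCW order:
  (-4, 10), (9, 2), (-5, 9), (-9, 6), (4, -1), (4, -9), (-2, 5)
Hull (CCW) = [(-9, 6), (4, -9), (9, 2), (-4, 10)]

Jarvis march: at each step, from the current hull vertex p, select the next vertex q as the point such that every other point lies strictly to the left of (or on) the directed line p → q. (Equivalently: for every other point r, the cross product (q − p) × (r − p) ≥ 0.)
Starting point (lowest x, tie lowest y): (-9, 6). Wrap until returning to start. Resulting hull: (-9, 6), (4, -9), (9, 2), (-4, 10).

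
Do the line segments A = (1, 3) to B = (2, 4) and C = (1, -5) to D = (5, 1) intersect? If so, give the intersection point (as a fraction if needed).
No (intersection of containing lines falls outside at least one segment)

Parametrize and solve: t = 16, s = 4. At least one of these is outside [0, 1], so the segments do not intersect.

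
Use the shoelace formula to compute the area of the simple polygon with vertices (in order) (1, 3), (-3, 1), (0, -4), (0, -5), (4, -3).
Area = 57/2

Shoelace formula: Area = (1/2) |Σ_i (x_i · y_{i+1} − x_{i+1} · y_i)| (indices mod n). Compute each cross term:
  (1)(1) − (-3)(3) = 10
  (-3)(-4) − (0)(1) = 12
  (0)(-5) − (0)(-4) = 0
  (0)(-3) − (4)(-5) = 20
  (4)(3) − (1)(-3) = 15
Sum = 57, so (signed) Area = 57/2 = 57/2, |Area| = 57/2.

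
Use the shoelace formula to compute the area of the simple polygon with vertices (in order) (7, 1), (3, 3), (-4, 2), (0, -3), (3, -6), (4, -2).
Area = 93/2

Shoelace formula: Area = (1/2) |Σ_i (x_i · y_{i+1} − x_{i+1} · y_i)| (indices mod n). Compute each cross term:
  (7)(3) − (3)(1) = 18
  (3)(2) − (-4)(3) = 18
  (-4)(-3) − (0)(2) = 12
  (0)(-6) − (3)(-3) = 9
  (3)(-2) − (4)(-6) = 18
  (4)(1) − (7)(-2) = 18
Sum = 93, so (signed) Area = 93/2 = 93/2, |Area| = 93/2.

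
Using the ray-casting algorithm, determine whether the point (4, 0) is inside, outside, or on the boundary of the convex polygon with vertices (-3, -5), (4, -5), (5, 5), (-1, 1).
The point (4, 0) lies strictly inside the polygon

Cast a horizontal ray to the right from the query point and count how many polygon edges it crosses (each edge strictly once or zero times, handled with the usual half-open convention). 
Parity of crossings → odd ⇒ inside.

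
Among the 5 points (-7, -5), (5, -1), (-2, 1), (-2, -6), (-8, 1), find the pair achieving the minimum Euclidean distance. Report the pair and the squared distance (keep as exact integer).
Pair = ((-7, -5), (-2, -6)); squared distance = 26

Compute all C(5, 2) = 10 pairwise squared distances (x_i − x_j)² + (y_i − y_j)². The minimum is 26, attained by the pair ((-7, -5), (-2, -6)).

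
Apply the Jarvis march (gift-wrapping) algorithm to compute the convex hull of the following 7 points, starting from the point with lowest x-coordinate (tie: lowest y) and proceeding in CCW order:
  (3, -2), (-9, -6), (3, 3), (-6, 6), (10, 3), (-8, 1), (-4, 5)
Hull (CCW) = [(-9, -6), (3, -2), (10, 3), (-6, 6), (-8, 1)]

Jarvis march: at each step, from the current hull vertex p, select the next vertex q as the point such that every other point lies strictly to the left of (or on) the directed line p → q. (Equivalently: for every other point r, the cross product (q − p) × (r − p) ≥ 0.)
Starting point (lowest x, tie lowest y): (-9, -6). Wrap until returning to start. Resulting hull: (-9, -6), (3, -2), (10, 3), (-6, 6), (-8, 1).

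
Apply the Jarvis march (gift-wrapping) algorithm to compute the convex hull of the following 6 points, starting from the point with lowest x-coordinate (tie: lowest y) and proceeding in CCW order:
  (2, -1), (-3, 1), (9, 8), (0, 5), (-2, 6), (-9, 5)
Hull (CCW) = [(-9, 5), (-3, 1), (2, -1), (9, 8)]

Jarvis march: at each step, from the current hull vertex p, select the next vertex q as the point such that every other point lies strictly to the left of (or on) the directed line p → q. (Equivalently: for every other point r, the cross product (q − p) × (r − p) ≥ 0.)
Starting point (lowest x, tie lowest y): (-9, 5). Wrap until returning to start. Resulting hull: (-9, 5), (-3, 1), (2, -1), (9, 8).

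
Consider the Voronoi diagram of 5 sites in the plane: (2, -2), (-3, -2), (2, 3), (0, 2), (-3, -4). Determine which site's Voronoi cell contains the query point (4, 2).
Nearest site = (2, 3)

The Voronoi cell of site s contains exactly those query points closer to s than to any other site. Compute squared distances from q = (4, 2) to each site:
  (2 − 4)² + (3 − 2)² = 5
  (0 − 4)² + (2 − 2)² = 16
  (2 − 4)² + (-2 − 2)² = 20
  (-3 − 4)² + (-2 − 2)² = 65
  (-3 − 4)² + (-4 − 2)² = 85
Minimum is attained by (2, 3), so q lies in its Voronoi cell.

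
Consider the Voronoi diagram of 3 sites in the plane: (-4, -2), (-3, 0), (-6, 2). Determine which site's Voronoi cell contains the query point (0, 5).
Nearest site = (-3, 0)

The Voronoi cell of site s contains exactly those query points closer to s than to any other site. Compute squared distances from q = (0, 5) to each site:
  (-3 − 0)² + (0 − 5)² = 34
  (-6 − 0)² + (2 − 5)² = 45
  (-4 − 0)² + (-2 − 5)² = 65
Minimum is attained by (-3, 0), so q lies in its Voronoi cell.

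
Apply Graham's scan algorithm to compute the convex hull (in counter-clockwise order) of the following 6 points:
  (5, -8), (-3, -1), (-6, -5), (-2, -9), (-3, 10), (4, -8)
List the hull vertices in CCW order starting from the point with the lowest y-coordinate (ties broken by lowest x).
Hull (CCW) = [(-2, -9), (5, -8), (-3, 10), (-6, -5)]

Graham scan procedure:
  1. Find the pivot p₀ = point with lowest y (tie → lowest x): (-2, -9).
  2. Sort the remaining points by polar angle around p₀.
  3. Walk through sorted points, maintaining a stack; pop the top while the last three entries make a non-left turn (cross product ≤ 0).
  4. Final stack is the convex hull in CCW order: (-2, -9), (5, -8), (-3, 10), (-6, -5).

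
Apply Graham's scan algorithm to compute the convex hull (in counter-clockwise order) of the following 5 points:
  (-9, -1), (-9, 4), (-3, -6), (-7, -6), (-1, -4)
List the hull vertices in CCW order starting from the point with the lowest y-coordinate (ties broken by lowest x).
Hull (CCW) = [(-7, -6), (-3, -6), (-1, -4), (-9, 4), (-9, -1)]

Graham scan procedure:
  1. Find the pivot p₀ = point with lowest y (tie → lowest x): (-7, -6).
  2. Sort the remaining points by polar angle around p₀.
  3. Walk through sorted points, maintaining a stack; pop the top while the last three entries make a non-left turn (cross product ≤ 0).
  4. Final stack is the convex hull in CCW order: (-7, -6), (-3, -6), (-1, -4), (-9, 4), (-9, -1).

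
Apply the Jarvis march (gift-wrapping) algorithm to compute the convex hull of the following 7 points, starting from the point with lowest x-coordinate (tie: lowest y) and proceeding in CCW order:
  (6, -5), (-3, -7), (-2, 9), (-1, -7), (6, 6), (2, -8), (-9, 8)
Hull (CCW) = [(-9, 8), (-3, -7), (2, -8), (6, -5), (6, 6), (-2, 9)]

Jarvis march: at each step, from the current hull vertex p, select the next vertex q as the point such that every other point lies strictly to the left of (or on) the directed line p → q. (Equivalently: for every other point r, the cross product (q − p) × (r − p) ≥ 0.)
Starting point (lowest x, tie lowest y): (-9, 8). Wrap until returning to start. Resulting hull: (-9, 8), (-3, -7), (2, -8), (6, -5), (6, 6), (-2, 9).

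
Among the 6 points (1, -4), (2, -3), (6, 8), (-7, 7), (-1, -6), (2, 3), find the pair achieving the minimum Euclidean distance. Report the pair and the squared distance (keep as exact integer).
Pair = ((1, -4), (2, -3)); squared distance = 2

Compute all C(6, 2) = 15 pairwise squared distances (x_i − x_j)² + (y_i − y_j)². The minimum is 2, attained by the pair ((1, -4), (2, -3)).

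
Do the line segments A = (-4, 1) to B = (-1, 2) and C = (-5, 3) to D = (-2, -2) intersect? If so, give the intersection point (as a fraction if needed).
Yes; intersection at (-23/6, 19/18) (t = 1/18 on AB, s = 7/18 on CD)

Parametrize AB as A + t(B − A) = (-4 + 3 t, 1 + 1 t) and CD as C + s(D − C) = (-5 + 3 s, 3 + -5 s). Solve the linear system for (t, s). Determinant = 18 ≠ 0, so a unique intersection of the containing lines exists. Solution: t = 1/18, s = 7/18 — both in [0, 1], so the segments cross. Intersection point: (-23/6, 19/18).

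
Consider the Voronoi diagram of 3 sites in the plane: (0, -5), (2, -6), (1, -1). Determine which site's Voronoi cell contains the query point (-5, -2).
Nearest site = (0, -5)

The Voronoi cell of site s contains exactly those query points closer to s than to any other site. Compute squared distances from q = (-5, -2) to each site:
  (0 − -5)² + (-5 − -2)² = 34
  (1 − -5)² + (-1 − -2)² = 37
  (2 − -5)² + (-6 − -2)² = 65
Minimum is attained by (0, -5), so q lies in its Voronoi cell.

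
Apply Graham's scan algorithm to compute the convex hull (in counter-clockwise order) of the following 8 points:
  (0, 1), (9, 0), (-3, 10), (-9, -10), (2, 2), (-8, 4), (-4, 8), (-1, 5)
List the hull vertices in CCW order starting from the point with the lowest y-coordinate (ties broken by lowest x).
Hull (CCW) = [(-9, -10), (9, 0), (-3, 10), (-8, 4)]

Graham scan procedure:
  1. Find the pivot p₀ = point with lowest y (tie → lowest x): (-9, -10).
  2. Sort the remaining points by polar angle around p₀.
  3. Walk through sorted points, maintaining a stack; pop the top while the last three entries make a non-left turn (cross product ≤ 0).
  4. Final stack is the convex hull in CCW order: (-9, -10), (9, 0), (-3, 10), (-8, 4).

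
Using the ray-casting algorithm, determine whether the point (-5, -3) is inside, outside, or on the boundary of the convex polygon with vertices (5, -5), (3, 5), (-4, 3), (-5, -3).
The point (-5, -3) lies on the polygon boundary

Boundary check: the query satisfies the collinearity and bounding-box conditions for some polygon edge, so it lies exactly on the boundary.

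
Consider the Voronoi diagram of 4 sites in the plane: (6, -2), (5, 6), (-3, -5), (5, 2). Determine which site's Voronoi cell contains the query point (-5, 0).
Nearest site = (-3, -5)

The Voronoi cell of site s contains exactly those query points closer to s than to any other site. Compute squared distances from q = (-5, 0) to each site:
  (-3 − -5)² + (-5 − 0)² = 29
  (5 − -5)² + (2 − 0)² = 104
  (6 − -5)² + (-2 − 0)² = 125
  (5 − -5)² + (6 − 0)² = 136
Minimum is attained by (-3, -5), so q lies in its Voronoi cell.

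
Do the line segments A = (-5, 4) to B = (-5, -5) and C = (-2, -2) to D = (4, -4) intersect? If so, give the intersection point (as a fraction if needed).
No (intersection of containing lines falls outside at least one segment)

Parametrize and solve: t = 5/9, s = -1/2. At least one of these is outside [0, 1], so the segments do not intersect.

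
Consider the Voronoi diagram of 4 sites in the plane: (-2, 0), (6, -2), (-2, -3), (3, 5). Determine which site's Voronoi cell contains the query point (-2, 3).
Nearest site = (-2, 0)

The Voronoi cell of site s contains exactly those query points closer to s than to any other site. Compute squared distances from q = (-2, 3) to each site:
  (-2 − -2)² + (0 − 3)² = 9
  (3 − -2)² + (5 − 3)² = 29
  (-2 − -2)² + (-3 − 3)² = 36
  (6 − -2)² + (-2 − 3)² = 89
Minimum is attained by (-2, 0), so q lies in its Voronoi cell.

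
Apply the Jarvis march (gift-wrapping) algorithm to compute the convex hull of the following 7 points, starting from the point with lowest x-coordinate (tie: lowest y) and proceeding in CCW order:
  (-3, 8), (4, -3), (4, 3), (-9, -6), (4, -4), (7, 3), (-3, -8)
Hull (CCW) = [(-9, -6), (-3, -8), (4, -4), (7, 3), (-3, 8)]

Jarvis march: at each step, from the current hull vertex p, select the next vertex q as the point such that every other point lies strictly to the left of (or on) the directed line p → q. (Equivalently: for every other point r, the cross product (q − p) × (r − p) ≥ 0.)
Starting point (lowest x, tie lowest y): (-9, -6). Wrap until returning to start. Resulting hull: (-9, -6), (-3, -8), (4, -4), (7, 3), (-3, 8).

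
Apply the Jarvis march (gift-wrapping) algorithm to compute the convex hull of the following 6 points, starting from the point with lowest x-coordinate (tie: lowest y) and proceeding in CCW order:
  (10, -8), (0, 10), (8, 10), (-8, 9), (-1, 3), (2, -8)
Hull (CCW) = [(-8, 9), (2, -8), (10, -8), (8, 10), (0, 10)]

Jarvis march: at each step, from the current hull vertex p, select the next vertex q as the point such that every other point lies strictly to the left of (or on) the directed line p → q. (Equivalently: for every other point r, the cross product (q − p) × (r − p) ≥ 0.)
Starting point (lowest x, tie lowest y): (-8, 9). Wrap until returning to start. Resulting hull: (-8, 9), (2, -8), (10, -8), (8, 10), (0, 10).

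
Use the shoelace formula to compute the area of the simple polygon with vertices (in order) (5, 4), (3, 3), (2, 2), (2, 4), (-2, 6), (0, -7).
Area = 38

Shoelace formula: Area = (1/2) |Σ_i (x_i · y_{i+1} − x_{i+1} · y_i)| (indices mod n). Compute each cross term:
  (5)(3) − (3)(4) = 3
  (3)(2) − (2)(3) = 0
  (2)(4) − (2)(2) = 4
  (2)(6) − (-2)(4) = 20
  (-2)(-7) − (0)(6) = 14
  (0)(4) − (5)(-7) = 35
Sum = 76, so (signed) Area = 76/2 = 38, |Area| = 38.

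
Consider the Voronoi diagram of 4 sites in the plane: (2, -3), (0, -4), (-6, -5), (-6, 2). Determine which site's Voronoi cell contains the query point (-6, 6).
Nearest site = (-6, 2)

The Voronoi cell of site s contains exactly those query points closer to s than to any other site. Compute squared distances from q = (-6, 6) to each site:
  (-6 − -6)² + (2 − 6)² = 16
  (-6 − -6)² + (-5 − 6)² = 121
  (0 − -6)² + (-4 − 6)² = 136
  (2 − -6)² + (-3 − 6)² = 145
Minimum is attained by (-6, 2), so q lies in its Voronoi cell.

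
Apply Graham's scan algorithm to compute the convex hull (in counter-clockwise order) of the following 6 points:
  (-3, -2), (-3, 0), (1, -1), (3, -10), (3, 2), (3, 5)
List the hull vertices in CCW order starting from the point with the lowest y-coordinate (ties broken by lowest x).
Hull (CCW) = [(3, -10), (3, 5), (-3, 0), (-3, -2)]

Graham scan procedure:
  1. Find the pivot p₀ = point with lowest y (tie → lowest x): (3, -10).
  2. Sort the remaining points by polar angle around p₀.
  3. Walk through sorted points, maintaining a stack; pop the top while the last three entries make a non-left turn (cross product ≤ 0).
  4. Final stack is the convex hull in CCW order: (3, -10), (3, 5), (-3, 0), (-3, -2).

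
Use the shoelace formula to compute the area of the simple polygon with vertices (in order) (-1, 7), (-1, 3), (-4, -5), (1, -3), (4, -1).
Area = 38

Shoelace formula: Area = (1/2) |Σ_i (x_i · y_{i+1} − x_{i+1} · y_i)| (indices mod n). Compute each cross term:
  (-1)(3) − (-1)(7) = 4
  (-1)(-5) − (-4)(3) = 17
  (-4)(-3) − (1)(-5) = 17
  (1)(-1) − (4)(-3) = 11
  (4)(7) − (-1)(-1) = 27
Sum = 76, so (signed) Area = 76/2 = 38, |Area| = 38.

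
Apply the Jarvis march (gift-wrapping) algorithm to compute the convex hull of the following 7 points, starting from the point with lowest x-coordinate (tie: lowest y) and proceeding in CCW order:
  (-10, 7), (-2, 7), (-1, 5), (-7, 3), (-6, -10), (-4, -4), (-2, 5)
Hull (CCW) = [(-10, 7), (-6, -10), (-1, 5), (-2, 7)]

Jarvis march: at each step, from the current hull vertex p, select the next vertex q as the point such that every other point lies strictly to the left of (or on) the directed line p → q. (Equivalently: for every other point r, the cross product (q − p) × (r − p) ≥ 0.)
Starting point (lowest x, tie lowest y): (-10, 7). Wrap until returning to start. Resulting hull: (-10, 7), (-6, -10), (-1, 5), (-2, 7).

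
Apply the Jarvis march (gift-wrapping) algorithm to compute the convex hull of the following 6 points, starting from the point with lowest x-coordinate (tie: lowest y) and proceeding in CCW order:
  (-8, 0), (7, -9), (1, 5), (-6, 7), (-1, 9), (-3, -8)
Hull (CCW) = [(-8, 0), (-3, -8), (7, -9), (1, 5), (-1, 9), (-6, 7)]

Jarvis march: at each step, from the current hull vertex p, select the next vertex q as the point such that every other point lies strictly to the left of (or on) the directed line p → q. (Equivalently: for every other point r, the cross product (q − p) × (r − p) ≥ 0.)
Starting point (lowest x, tie lowest y): (-8, 0). Wrap until returning to start. Resulting hull: (-8, 0), (-3, -8), (7, -9), (1, 5), (-1, 9), (-6, 7).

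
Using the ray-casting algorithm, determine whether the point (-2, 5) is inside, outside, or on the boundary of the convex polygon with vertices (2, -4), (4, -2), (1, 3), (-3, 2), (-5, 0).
The point (-2, 5) lies strictly outside the polygon

Cast a horizontal ray to the right from the query point and count how many polygon edges it crosses (each edge strictly once or zero times, handled with the usual half-open convention). 
Parity of crossings → even ⇒ outside.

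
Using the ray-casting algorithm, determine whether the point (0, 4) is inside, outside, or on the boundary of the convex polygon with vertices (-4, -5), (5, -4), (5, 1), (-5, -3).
The point (0, 4) lies strictly outside the polygon

Cast a horizontal ray to the right from the query point and count how many polygon edges it crosses (each edge strictly once or zero times, handled with the usual half-open convention). 
Parity of crossings → even ⇒ outside.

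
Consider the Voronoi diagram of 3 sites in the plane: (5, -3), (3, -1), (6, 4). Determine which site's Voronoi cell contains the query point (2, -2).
Nearest site = (3, -1)

The Voronoi cell of site s contains exactly those query points closer to s than to any other site. Compute squared distances from q = (2, -2) to each site:
  (3 − 2)² + (-1 − -2)² = 2
  (5 − 2)² + (-3 − -2)² = 10
  (6 − 2)² + (4 − -2)² = 52
Minimum is attained by (3, -1), so q lies in its Voronoi cell.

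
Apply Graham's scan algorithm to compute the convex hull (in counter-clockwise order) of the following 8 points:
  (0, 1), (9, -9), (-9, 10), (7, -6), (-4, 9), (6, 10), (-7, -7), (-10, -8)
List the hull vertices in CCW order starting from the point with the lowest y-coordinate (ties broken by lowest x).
Hull (CCW) = [(9, -9), (6, 10), (-9, 10), (-10, -8)]

Graham scan procedure:
  1. Find the pivot p₀ = point with lowest y (tie → lowest x): (9, -9).
  2. Sort the remaining points by polar angle around p₀.
  3. Walk through sorted points, maintaining a stack; pop the top while the last three entries make a non-left turn (cross product ≤ 0).
  4. Final stack is the convex hull in CCW order: (9, -9), (6, 10), (-9, 10), (-10, -8).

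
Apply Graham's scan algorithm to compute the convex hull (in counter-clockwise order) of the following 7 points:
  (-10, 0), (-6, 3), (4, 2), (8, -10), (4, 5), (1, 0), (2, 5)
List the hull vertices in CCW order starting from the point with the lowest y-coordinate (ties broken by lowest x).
Hull (CCW) = [(8, -10), (4, 5), (2, 5), (-6, 3), (-10, 0)]

Graham scan procedure:
  1. Find the pivot p₀ = point with lowest y (tie → lowest x): (8, -10).
  2. Sort the remaining points by polar angle around p₀.
  3. Walk through sorted points, maintaining a stack; pop the top while the last three entries make a non-left turn (cross product ≤ 0).
  4. Final stack is the convex hull in CCW order: (8, -10), (4, 5), (2, 5), (-6, 3), (-10, 0).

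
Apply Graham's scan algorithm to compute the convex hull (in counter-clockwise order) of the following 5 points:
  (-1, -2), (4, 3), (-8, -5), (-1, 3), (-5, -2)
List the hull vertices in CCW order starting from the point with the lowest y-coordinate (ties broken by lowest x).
Hull (CCW) = [(-8, -5), (-1, -2), (4, 3), (-1, 3)]

Graham scan procedure:
  1. Find the pivot p₀ = point with lowest y (tie → lowest x): (-8, -5).
  2. Sort the remaining points by polar angle around p₀.
  3. Walk through sorted points, maintaining a stack; pop the top while the last three entries make a non-left turn (cross product ≤ 0).
  4. Final stack is the convex hull in CCW order: (-8, -5), (-1, -2), (4, 3), (-1, 3).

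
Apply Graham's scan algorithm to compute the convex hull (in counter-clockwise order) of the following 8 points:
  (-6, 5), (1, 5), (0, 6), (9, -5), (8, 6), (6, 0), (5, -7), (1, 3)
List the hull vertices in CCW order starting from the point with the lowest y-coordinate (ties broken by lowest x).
Hull (CCW) = [(5, -7), (9, -5), (8, 6), (0, 6), (-6, 5)]

Graham scan procedure:
  1. Find the pivot p₀ = point with lowest y (tie → lowest x): (5, -7).
  2. Sort the remaining points by polar angle around p₀.
  3. Walk through sorted points, maintaining a stack; pop the top while the last three entries make a non-left turn (cross product ≤ 0).
  4. Final stack is the convex hull in CCW order: (5, -7), (9, -5), (8, 6), (0, 6), (-6, 5).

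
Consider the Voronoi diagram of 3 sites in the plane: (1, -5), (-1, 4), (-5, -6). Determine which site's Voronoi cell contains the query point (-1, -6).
Nearest site = (1, -5)

The Voronoi cell of site s contains exactly those query points closer to s than to any other site. Compute squared distances from q = (-1, -6) to each site:
  (1 − -1)² + (-5 − -6)² = 5
  (-5 − -1)² + (-6 − -6)² = 16
  (-1 − -1)² + (4 − -6)² = 100
Minimum is attained by (1, -5), so q lies in its Voronoi cell.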